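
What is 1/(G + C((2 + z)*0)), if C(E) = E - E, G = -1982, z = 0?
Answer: -1/1982 ≈ -0.00050454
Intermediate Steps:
C(E) = 0
1/(G + C((2 + z)*0)) = 1/(-1982 + 0) = 1/(-1982) = -1/1982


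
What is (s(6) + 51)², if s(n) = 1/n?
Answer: 94249/36 ≈ 2618.0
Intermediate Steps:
(s(6) + 51)² = (1/6 + 51)² = (⅙ + 51)² = (307/6)² = 94249/36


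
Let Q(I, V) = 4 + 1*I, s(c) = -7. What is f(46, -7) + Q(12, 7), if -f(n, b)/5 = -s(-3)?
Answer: -19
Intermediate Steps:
Q(I, V) = 4 + I
f(n, b) = -35 (f(n, b) = -(-5)*(-7) = -5*7 = -35)
f(46, -7) + Q(12, 7) = -35 + (4 + 12) = -35 + 16 = -19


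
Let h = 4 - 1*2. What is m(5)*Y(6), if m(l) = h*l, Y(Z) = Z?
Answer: 60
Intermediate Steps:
h = 2 (h = 4 - 2 = 2)
m(l) = 2*l
m(5)*Y(6) = (2*5)*6 = 10*6 = 60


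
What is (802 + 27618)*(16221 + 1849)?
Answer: 513549400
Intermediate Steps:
(802 + 27618)*(16221 + 1849) = 28420*18070 = 513549400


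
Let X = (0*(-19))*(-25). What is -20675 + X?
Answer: -20675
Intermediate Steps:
X = 0 (X = 0*(-25) = 0)
-20675 + X = -20675 + 0 = -20675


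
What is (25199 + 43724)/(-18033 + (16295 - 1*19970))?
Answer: -68923/21708 ≈ -3.1750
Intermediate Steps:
(25199 + 43724)/(-18033 + (16295 - 1*19970)) = 68923/(-18033 + (16295 - 19970)) = 68923/(-18033 - 3675) = 68923/(-21708) = 68923*(-1/21708) = -68923/21708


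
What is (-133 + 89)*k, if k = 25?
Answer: -1100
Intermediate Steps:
(-133 + 89)*k = (-133 + 89)*25 = -44*25 = -1100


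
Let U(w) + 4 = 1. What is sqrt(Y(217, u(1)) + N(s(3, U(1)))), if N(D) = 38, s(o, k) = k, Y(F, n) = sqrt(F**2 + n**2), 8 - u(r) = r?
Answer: sqrt(38 + 7*sqrt(962)) ≈ 15.972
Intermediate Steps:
u(r) = 8 - r
U(w) = -3 (U(w) = -4 + 1 = -3)
sqrt(Y(217, u(1)) + N(s(3, U(1)))) = sqrt(sqrt(217**2 + (8 - 1*1)**2) + 38) = sqrt(sqrt(47089 + (8 - 1)**2) + 38) = sqrt(sqrt(47089 + 7**2) + 38) = sqrt(sqrt(47089 + 49) + 38) = sqrt(sqrt(47138) + 38) = sqrt(7*sqrt(962) + 38) = sqrt(38 + 7*sqrt(962))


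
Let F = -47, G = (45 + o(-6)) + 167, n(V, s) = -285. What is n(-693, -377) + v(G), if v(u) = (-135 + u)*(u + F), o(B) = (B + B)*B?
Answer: 35028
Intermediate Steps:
o(B) = 2*B² (o(B) = (2*B)*B = 2*B²)
G = 284 (G = (45 + 2*(-6)²) + 167 = (45 + 2*36) + 167 = (45 + 72) + 167 = 117 + 167 = 284)
v(u) = (-135 + u)*(-47 + u) (v(u) = (-135 + u)*(u - 47) = (-135 + u)*(-47 + u))
n(-693, -377) + v(G) = -285 + (6345 + 284² - 182*284) = -285 + (6345 + 80656 - 51688) = -285 + 35313 = 35028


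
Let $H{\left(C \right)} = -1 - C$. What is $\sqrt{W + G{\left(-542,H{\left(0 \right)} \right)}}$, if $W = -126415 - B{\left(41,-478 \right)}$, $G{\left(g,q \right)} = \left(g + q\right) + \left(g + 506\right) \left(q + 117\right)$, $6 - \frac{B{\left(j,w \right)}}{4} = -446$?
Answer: $i \sqrt{132942} \approx 364.61 i$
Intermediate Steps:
$B{\left(j,w \right)} = 1808$ ($B{\left(j,w \right)} = 24 - -1784 = 24 + 1784 = 1808$)
$G{\left(g,q \right)} = g + q + \left(117 + q\right) \left(506 + g\right)$ ($G{\left(g,q \right)} = \left(g + q\right) + \left(506 + g\right) \left(117 + q\right) = \left(g + q\right) + \left(117 + q\right) \left(506 + g\right) = g + q + \left(117 + q\right) \left(506 + g\right)$)
$W = -128223$ ($W = -126415 - 1808 = -128223$)
$\sqrt{W + G{\left(-542,H{\left(0 \right)} \right)}} = \sqrt{-128223 + \left(59202 + 118 \left(-542\right) + 507 \left(-1 - 0\right) - 542 \left(-1 - 0\right)\right)} = \sqrt{-128223 + \left(59202 - 63956 + 507 \left(-1 + 0\right) - 542 \left(-1 + 0\right)\right)} = \sqrt{-128223 + \left(59202 - 63956 + 507 \left(-1\right) - -542\right)} = \sqrt{-128223 + \left(59202 - 63956 - 507 + 542\right)} = \sqrt{-128223 - 4719} = \sqrt{-132942} = i \sqrt{132942}$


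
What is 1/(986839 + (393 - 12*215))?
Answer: 1/984652 ≈ 1.0156e-6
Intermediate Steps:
1/(986839 + (393 - 12*215)) = 1/(986839 + (393 - 2580)) = 1/(986839 - 2187) = 1/984652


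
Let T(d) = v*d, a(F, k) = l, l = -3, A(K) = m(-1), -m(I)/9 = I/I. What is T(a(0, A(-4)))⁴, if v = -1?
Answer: 81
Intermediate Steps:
m(I) = -9 (m(I) = -9*I/I = -9*1 = -9)
A(K) = -9
a(F, k) = -3
T(d) = -d
T(a(0, A(-4)))⁴ = (-1*(-3))⁴ = 3⁴ = 81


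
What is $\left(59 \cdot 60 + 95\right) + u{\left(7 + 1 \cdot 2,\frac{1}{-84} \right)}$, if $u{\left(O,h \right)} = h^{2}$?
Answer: $\frac{25648561}{7056} \approx 3635.0$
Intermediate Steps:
$\left(59 \cdot 60 + 95\right) + u{\left(7 + 1 \cdot 2,\frac{1}{-84} \right)} = \left(59 \cdot 60 + 95\right) + \left(\frac{1}{-84}\right)^{2} = \left(3540 + 95\right) + \left(- \frac{1}{84}\right)^{2} = 3635 + \frac{1}{7056} = \frac{25648561}{7056}$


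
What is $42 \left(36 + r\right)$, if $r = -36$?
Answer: $0$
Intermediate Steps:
$42 \left(36 + r\right) = 42 \left(36 - 36\right) = 42 \cdot 0 = 0$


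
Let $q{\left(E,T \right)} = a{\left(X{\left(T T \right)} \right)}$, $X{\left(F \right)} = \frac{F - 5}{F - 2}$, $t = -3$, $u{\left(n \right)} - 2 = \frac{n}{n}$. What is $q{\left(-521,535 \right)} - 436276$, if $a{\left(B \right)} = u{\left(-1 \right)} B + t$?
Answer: $- \frac{124872225557}{286223} \approx -4.3628 \cdot 10^{5}$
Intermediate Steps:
$u{\left(n \right)} = 3$ ($u{\left(n \right)} = 2 + \frac{n}{n} = 2 + 1 = 3$)
$X{\left(F \right)} = \frac{-5 + F}{-2 + F}$
$a{\left(B \right)} = -3 + 3 B$ ($a{\left(B \right)} = 3 B - 3 = -3 + 3 B$)
$q{\left(E,T \right)} = -3 + \frac{3 \left(-5 + T^{2}\right)}{-2 + T^{2}}$ ($q{\left(E,T \right)} = -3 + 3 \frac{-5 + T T}{-2 + T T} = -3 + 3 \frac{-5 + T^{2}}{-2 + T^{2}} = -3 + \frac{3 \left(-5 + T^{2}\right)}{-2 + T^{2}}$)
$q{\left(-521,535 \right)} - 436276 = - \frac{9}{-2 + 535^{2}} - 436276 = - \frac{9}{-2 + 286225} - 436276 = - \frac{9}{286223} - 436276 = - \frac{124872225557}{286223}$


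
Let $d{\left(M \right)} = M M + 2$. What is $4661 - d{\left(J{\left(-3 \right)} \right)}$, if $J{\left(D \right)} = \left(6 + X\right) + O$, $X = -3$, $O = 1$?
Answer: $4643$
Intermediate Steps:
$J{\left(D \right)} = 4$ ($J{\left(D \right)} = \left(6 - 3\right) + 1 = 3 + 1 = 4$)
$d{\left(M \right)} = 2 + M^{2}$ ($d{\left(M \right)} = M^{2} + 2 = 2 + M^{2}$)
$4661 - d{\left(J{\left(-3 \right)} \right)} = 4661 - \left(2 + 4^{2}\right) = 4661 - \left(2 + 16\right) = 4661 - 18 = 4643$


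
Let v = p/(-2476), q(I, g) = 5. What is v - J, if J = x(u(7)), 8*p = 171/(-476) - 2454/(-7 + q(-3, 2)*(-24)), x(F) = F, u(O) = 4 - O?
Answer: 3591153261/1197433216 ≈ 2.9990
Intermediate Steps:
p = 1146387/483616 (p = (171/(-476) - 2454/(-7 + 5*(-24)))/8 = (171*(-1/476) - 2454/(-7 - 120))/8 = (-171/476 - 2454/(-127))/8 = (-171/476 - 2454*(-1/127))/8 = (-171/476 + 2454/127)/8 = (⅛)*(1146387/60452) = 1146387/483616 ≈ 2.3704)
J = -3 (J = 4 - 1*7 = 4 - 7 = -3)
v = -1146387/1197433216 (v = (1146387/483616)/(-2476) = (1146387/483616)*(-1/2476) = -1146387/1197433216 ≈ -0.00095737)
v - J = -1146387/1197433216 - 1*(-3) = -1146387/1197433216 + 3 = 3591153261/1197433216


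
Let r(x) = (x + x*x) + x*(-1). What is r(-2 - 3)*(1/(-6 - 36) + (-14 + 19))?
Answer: 5225/42 ≈ 124.40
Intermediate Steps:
r(x) = x² (r(x) = (x + x²) - x = x²)
r(-2 - 3)*(1/(-6 - 36) + (-14 + 19)) = (-2 - 3)²*(1/(-6 - 36) + (-14 + 19)) = (-5)²*(1/(-42) + 5) = 25*(-1/42 + 5) = 25*(209/42) = 5225/42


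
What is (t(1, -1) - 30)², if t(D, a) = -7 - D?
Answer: 1444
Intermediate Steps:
(t(1, -1) - 30)² = ((-7 - 1*1) - 30)² = ((-7 - 1) - 30)² = (-8 - 30)² = (-38)² = 1444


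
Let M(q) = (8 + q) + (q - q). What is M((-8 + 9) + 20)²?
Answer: 841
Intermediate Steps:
M(q) = 8 + q (M(q) = (8 + q) + 0 = 8 + q)
M((-8 + 9) + 20)² = (8 + ((-8 + 9) + 20))² = (8 + (1 + 20))² = (8 + 21)² = 29² = 841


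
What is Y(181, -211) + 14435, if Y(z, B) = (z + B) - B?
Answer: 14616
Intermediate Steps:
Y(z, B) = z (Y(z, B) = (B + z) - B = z)
Y(181, -211) + 14435 = 181 + 14435 = 14616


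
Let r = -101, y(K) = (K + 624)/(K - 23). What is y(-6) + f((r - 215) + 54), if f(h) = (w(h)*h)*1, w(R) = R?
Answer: 1990058/29 ≈ 68623.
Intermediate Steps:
y(K) = (624 + K)/(-23 + K)
f(h) = h² (f(h) = (h*h)*1 = h²*1 = h²)
y(-6) + f((r - 215) + 54) = (624 - 6)/(-23 - 6) + ((-101 - 215) + 54)² = 618/(-29) + (-316 + 54)² = -1/29*618 + (-262)² = -618/29 + 68644 = 1990058/29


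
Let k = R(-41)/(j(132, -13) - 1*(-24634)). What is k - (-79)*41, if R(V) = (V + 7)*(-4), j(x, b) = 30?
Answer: 9985854/3083 ≈ 3239.0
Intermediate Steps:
R(V) = -28 - 4*V (R(V) = (7 + V)*(-4) = -28 - 4*V)
k = 17/3083 (k = (-28 - 4*(-41))/(30 - 1*(-24634)) = (-28 + 164)/(30 + 24634) = 136/24664 = 136*(1/24664) = 17/3083 ≈ 0.0055141)
k - (-79)*41 = 17/3083 - (-79)*41 = 17/3083 - 1*(-3239) = 17/3083 + 3239 = 9985854/3083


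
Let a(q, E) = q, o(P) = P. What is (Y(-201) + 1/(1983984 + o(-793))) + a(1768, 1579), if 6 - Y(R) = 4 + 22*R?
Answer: 12279918673/1983191 ≈ 6192.0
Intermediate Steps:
Y(R) = 2 - 22*R (Y(R) = 6 - (4 + 22*R) = 6 + (-4 - 22*R) = 2 - 22*R)
(Y(-201) + 1/(1983984 + o(-793))) + a(1768, 1579) = ((2 - 22*(-201)) + 1/(1983984 - 793)) + 1768 = ((2 + 4422) + 1/1983191) + 1768 = (4424 + 1/1983191) + 1768 = 8773636985/1983191 + 1768 = 12279918673/1983191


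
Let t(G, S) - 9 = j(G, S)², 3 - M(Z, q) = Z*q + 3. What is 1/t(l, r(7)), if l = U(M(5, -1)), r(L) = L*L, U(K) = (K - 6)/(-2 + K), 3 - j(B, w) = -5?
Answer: 1/73 ≈ 0.013699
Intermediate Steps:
j(B, w) = 8 (j(B, w) = 3 - 1*(-5) = 3 + 5 = 8)
M(Z, q) = -Z*q (M(Z, q) = 3 - (Z*q + 3) = 3 - (3 + Z*q) = 3 + (-3 - Z*q) = -Z*q)
U(K) = (-6 + K)/(-2 + K)
r(L) = L²
l = -⅓ (l = (-6 - 1*5*(-1))/(-2 - 1*5*(-1)) = (-6 + 5)/(-2 + 5) = -1/3 = (⅓)*(-1) = -⅓ ≈ -0.33333)
t(G, S) = 73 (t(G, S) = 9 + 8² = 9 + 64 = 73)
1/t(l, r(7)) = 1/73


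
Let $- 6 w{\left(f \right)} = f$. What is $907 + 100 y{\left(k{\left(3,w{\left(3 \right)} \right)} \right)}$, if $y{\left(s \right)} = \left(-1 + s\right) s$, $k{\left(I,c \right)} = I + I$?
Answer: $3907$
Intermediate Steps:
$w{\left(f \right)} = - \frac{f}{6}$
$k{\left(I,c \right)} = 2 I$
$y{\left(s \right)} = s \left(-1 + s\right)$
$907 + 100 y{\left(k{\left(3,w{\left(3 \right)} \right)} \right)} = 907 + 100 \cdot 2 \cdot 3 \left(-1 + 2 \cdot 3\right) = 907 + 100 \cdot 6 \left(-1 + 6\right) = 907 + 100 \cdot 6 \cdot 5 = 907 + 100 \cdot 30 = 907 + 3000 = 3907$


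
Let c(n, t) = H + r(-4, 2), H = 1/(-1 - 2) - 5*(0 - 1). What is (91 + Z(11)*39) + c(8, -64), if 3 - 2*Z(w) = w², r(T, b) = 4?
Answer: -6604/3 ≈ -2201.3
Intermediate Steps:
H = 14/3 (H = 1/(-3) - 5*(-1) = -⅓ + 5 = 14/3 ≈ 4.6667)
Z(w) = 3/2 - w²/2
c(n, t) = 26/3 (c(n, t) = 14/3 + 4 = 26/3)
(91 + Z(11)*39) + c(8, -64) = (91 + (3/2 - ½*11²)*39) + 26/3 = (91 + (3/2 - ½*121)*39) + 26/3 = (91 + (3/2 - 121/2)*39) + 26/3 = (91 - 59*39) + 26/3 = (91 - 2301) + 26/3 = -2210 + 26/3 = -6604/3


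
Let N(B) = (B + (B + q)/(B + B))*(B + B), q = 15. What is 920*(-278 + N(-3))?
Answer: -228160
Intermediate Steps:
N(B) = 2*B*(B + (15 + B)/(2*B)) (N(B) = (B + (B + 15)/(B + B))*(B + B) = (B + (15 + B)/((2*B)))*(2*B) = (B + (15 + B)*(1/(2*B)))*(2*B) = (B + (15 + B)/(2*B))*(2*B) = 2*B*(B + (15 + B)/(2*B)))
920*(-278 + N(-3)) = 920*(-278 + (15 - 3 + 2*(-3)²)) = 920*(-278 + (15 - 3 + 2*9)) = 920*(-278 + (15 - 3 + 18)) = 920*(-278 + 30) = 920*(-248) = -228160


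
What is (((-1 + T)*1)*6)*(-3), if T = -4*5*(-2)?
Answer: -702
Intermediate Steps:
T = 40 (T = -20*(-2) = 40)
(((-1 + T)*1)*6)*(-3) = (((-1 + 40)*1)*6)*(-3) = ((39*1)*6)*(-3) = (39*6)*(-3) = 234*(-3) = -702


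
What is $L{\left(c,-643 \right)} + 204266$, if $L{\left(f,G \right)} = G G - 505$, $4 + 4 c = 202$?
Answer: $617210$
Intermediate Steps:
$c = \frac{99}{2}$ ($c = -1 + \frac{1}{4} \cdot 202 = -1 + \frac{101}{2} = \frac{99}{2} \approx 49.5$)
$L{\left(f,G \right)} = -505 + G^{2}$ ($L{\left(f,G \right)} = G^{2} - 505 = -505 + G^{2}$)
$L{\left(c,-643 \right)} + 204266 = \left(-505 + \left(-643\right)^{2}\right) + 204266 = \left(-505 + 413449\right) + 204266 = 412944 + 204266 = 617210$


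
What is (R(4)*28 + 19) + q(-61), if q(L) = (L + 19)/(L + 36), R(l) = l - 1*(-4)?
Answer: 6117/25 ≈ 244.68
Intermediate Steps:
R(l) = 4 + l (R(l) = l + 4 = 4 + l)
q(L) = (19 + L)/(36 + L)
(R(4)*28 + 19) + q(-61) = ((4 + 4)*28 + 19) + (19 - 61)/(36 - 61) = (8*28 + 19) - 42/(-25) = (224 + 19) - 1/25*(-42) = 243 + 42/25 = 6117/25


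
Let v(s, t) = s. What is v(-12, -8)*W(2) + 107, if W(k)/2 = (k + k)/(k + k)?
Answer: 83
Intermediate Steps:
W(k) = 2 (W(k) = 2*((k + k)/(k + k)) = 2*((2*k)/((2*k))) = 2*((2*k)*(1/(2*k))) = 2*1 = 2)
v(-12, -8)*W(2) + 107 = -12*2 + 107 = -24 + 107 = 83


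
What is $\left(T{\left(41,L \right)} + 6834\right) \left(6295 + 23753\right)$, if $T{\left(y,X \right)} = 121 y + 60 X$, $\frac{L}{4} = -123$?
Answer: $-532600800$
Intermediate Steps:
$L = -492$ ($L = 4 \left(-123\right) = -492$)
$T{\left(y,X \right)} = 60 X + 121 y$
$\left(T{\left(41,L \right)} + 6834\right) \left(6295 + 23753\right) = \left(\left(60 \left(-492\right) + 121 \cdot 41\right) + 6834\right) \left(6295 + 23753\right) = \left(\left(-29520 + 4961\right) + 6834\right) 30048 = \left(-24559 + 6834\right) 30048 = \left(-17725\right) 30048 = -532600800$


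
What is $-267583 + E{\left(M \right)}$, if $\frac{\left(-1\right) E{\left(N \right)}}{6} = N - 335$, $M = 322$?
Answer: $-267505$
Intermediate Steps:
$E{\left(N \right)} = 2010 - 6 N$ ($E{\left(N \right)} = - 6 \left(N - 335\right) = - 6 \left(-335 + N\right) = 2010 - 6 N$)
$-267583 + E{\left(M \right)} = -267583 + \left(2010 - 1932\right) = -267583 + 78 = -267505$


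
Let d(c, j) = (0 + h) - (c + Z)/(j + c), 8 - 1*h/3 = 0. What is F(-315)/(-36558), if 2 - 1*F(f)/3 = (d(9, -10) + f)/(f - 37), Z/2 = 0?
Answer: -211/2144736 ≈ -9.8380e-5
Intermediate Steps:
Z = 0 (Z = 2*0 = 0)
h = 24 (h = 24 - 3*0 = 24 + 0 = 24)
d(c, j) = 24 - c/(c + j) (d(c, j) = (0 + 24) - (c + 0)/(j + c) = 24 - c/(c + j))
F(f) = 6 - 3*(33 + f)/(-37 + f) (F(f) = 6 - 3*((23*9 + 24*(-10))/(9 - 10) + f)/(f - 37) = 6 - 3*((207 - 240)/(-1) + f)/(-37 + f) = 6 - 3*(-1*(-33) + f)/(-37 + f) = 6 - 3*(33 + f)/(-37 + f))
F(-315)/(-36558) = (3*(-107 - 315)/(-37 - 315))/(-36558) = (3*(-422)/(-352))*(-1/36558) = (3*(-1/352)*(-422))*(-1/36558) = (633/176)*(-1/36558) = -211/2144736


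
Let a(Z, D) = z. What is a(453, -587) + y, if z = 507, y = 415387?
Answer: 415894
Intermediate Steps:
a(Z, D) = 507
a(453, -587) + y = 507 + 415387 = 415894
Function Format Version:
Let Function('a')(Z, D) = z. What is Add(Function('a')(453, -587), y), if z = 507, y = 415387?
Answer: 415894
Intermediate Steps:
Function('a')(Z, D) = 507
Add(Function('a')(453, -587), y) = Add(507, 415387) = 415894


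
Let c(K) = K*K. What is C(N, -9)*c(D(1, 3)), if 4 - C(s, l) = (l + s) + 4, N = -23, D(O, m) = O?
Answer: 32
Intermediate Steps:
C(s, l) = -l - s (C(s, l) = 4 - ((l + s) + 4) = 4 - (4 + l + s) = 4 + (-4 - l - s) = -l - s)
c(K) = K²
C(N, -9)*c(D(1, 3)) = (-1*(-9) - 1*(-23))*1² = (9 + 23)*1 = 32*1 = 32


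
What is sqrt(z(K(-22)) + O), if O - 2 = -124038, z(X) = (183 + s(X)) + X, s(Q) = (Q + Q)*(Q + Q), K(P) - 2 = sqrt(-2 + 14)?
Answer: sqrt(-123787 + 34*sqrt(3)) ≈ 351.75*I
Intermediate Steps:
K(P) = 2 + 2*sqrt(3) (K(P) = 2 + sqrt(-2 + 14) = 2 + sqrt(12) = 2 + 2*sqrt(3))
s(Q) = 4*Q**2 (s(Q) = (2*Q)*(2*Q) = 4*Q**2)
z(X) = 183 + X + 4*X**2 (z(X) = (183 + 4*X**2) + X = 183 + X + 4*X**2)
O = -124036 (O = 2 - 124038 = -124036)
sqrt(z(K(-22)) + O) = sqrt((183 + (2 + 2*sqrt(3)) + 4*(2 + 2*sqrt(3))**2) - 124036) = sqrt((185 + 2*sqrt(3) + 4*(2 + 2*sqrt(3))**2) - 124036) = sqrt(-123851 + 2*sqrt(3) + 4*(2 + 2*sqrt(3))**2)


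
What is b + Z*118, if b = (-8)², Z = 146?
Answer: 17292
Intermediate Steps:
b = 64
b + Z*118 = 64 + 146*118 = 64 + 17228 = 17292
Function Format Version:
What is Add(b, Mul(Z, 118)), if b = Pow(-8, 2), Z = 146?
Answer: 17292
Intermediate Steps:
b = 64
Add(b, Mul(Z, 118)) = Add(64, Mul(146, 118)) = Add(64, 17228) = 17292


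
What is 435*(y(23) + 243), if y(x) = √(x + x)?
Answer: 105705 + 435*√46 ≈ 1.0866e+5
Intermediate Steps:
y(x) = √2*√x (y(x) = √(2*x) = √2*√x)
435*(y(23) + 243) = 435*(√2*√23 + 243) = 435*(√46 + 243) = 435*(243 + √46) = 105705 + 435*√46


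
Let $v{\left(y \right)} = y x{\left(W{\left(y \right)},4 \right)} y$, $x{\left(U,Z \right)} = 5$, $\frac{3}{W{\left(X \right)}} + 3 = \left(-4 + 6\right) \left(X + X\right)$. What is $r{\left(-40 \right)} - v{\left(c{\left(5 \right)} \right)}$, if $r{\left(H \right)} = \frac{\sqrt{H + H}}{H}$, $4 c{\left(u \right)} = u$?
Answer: $- \frac{125}{16} - \frac{i \sqrt{5}}{10} \approx -7.8125 - 0.22361 i$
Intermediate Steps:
$W{\left(X \right)} = \frac{3}{-3 + 4 X}$ ($W{\left(X \right)} = \frac{3}{-3 + \left(-4 + 6\right) \left(X + X\right)} = \frac{3}{-3 + 2 \cdot 2 X} = \frac{3}{-3 + 4 X}$)
$c{\left(u \right)} = \frac{u}{4}$
$r{\left(H \right)} = \frac{\sqrt{2}}{\sqrt{H}}$ ($r{\left(H \right)} = \frac{\sqrt{2 H}}{H} = \frac{\sqrt{2} \sqrt{H}}{H} = \frac{\sqrt{2}}{\sqrt{H}}$)
$v{\left(y \right)} = 5 y^{2}$ ($v{\left(y \right)} = y 5 y = 5 y y = 5 y^{2}$)
$r{\left(-40 \right)} - v{\left(c{\left(5 \right)} \right)} = \frac{\sqrt{2}}{2 i \sqrt{10}} - 5 \left(\frac{1}{4} \cdot 5\right)^{2} = \sqrt{2} \left(- \frac{i \sqrt{10}}{20}\right) - 5 \left(\frac{5}{4}\right)^{2} = - \frac{i \sqrt{5}}{10} - 5 \cdot \frac{25}{16} = - \frac{i \sqrt{5}}{10} - \frac{125}{16} = - \frac{125}{16} - \frac{i \sqrt{5}}{10}$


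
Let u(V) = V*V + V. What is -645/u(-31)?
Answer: -43/62 ≈ -0.69355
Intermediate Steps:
u(V) = V + V² (u(V) = V² + V = V + V²)
-645/u(-31) = -645*(-1/(31*(1 - 31))) = -645/((-31*(-30))) = -645/930 = -645*1/930 = -43/62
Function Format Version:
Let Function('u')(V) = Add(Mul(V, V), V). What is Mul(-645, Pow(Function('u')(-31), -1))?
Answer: Rational(-43, 62) ≈ -0.69355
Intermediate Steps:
Function('u')(V) = Add(V, Pow(V, 2)) (Function('u')(V) = Add(Pow(V, 2), V) = Add(V, Pow(V, 2)))
Mul(-645, Pow(Function('u')(-31), -1)) = Mul(-645, Pow(Mul(-31, Add(1, -31)), -1)) = Mul(-645, Pow(Mul(-31, -30), -1)) = Mul(-645, Pow(930, -1)) = Mul(-645, Rational(1, 930)) = Rational(-43, 62)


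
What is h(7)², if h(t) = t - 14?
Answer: 49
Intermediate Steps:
h(t) = -14 + t
h(7)² = (-14 + 7)² = (-7)² = 49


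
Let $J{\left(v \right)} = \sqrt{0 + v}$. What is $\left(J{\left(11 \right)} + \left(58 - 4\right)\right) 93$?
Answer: $5022 + 93 \sqrt{11} \approx 5330.4$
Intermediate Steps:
$J{\left(v \right)} = \sqrt{v}$
$\left(J{\left(11 \right)} + \left(58 - 4\right)\right) 93 = \left(\sqrt{11} + \left(58 - 4\right)\right) 93 = \left(\sqrt{11} + 54\right) 93 = \left(54 + \sqrt{11}\right) 93 = 5022 + 93 \sqrt{11}$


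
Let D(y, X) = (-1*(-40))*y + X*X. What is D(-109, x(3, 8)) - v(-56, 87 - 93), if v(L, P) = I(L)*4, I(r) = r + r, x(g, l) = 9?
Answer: -3831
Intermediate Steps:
I(r) = 2*r
D(y, X) = X² + 40*y (D(y, X) = 40*y + X² = X² + 40*y)
v(L, P) = 8*L (v(L, P) = (2*L)*4 = 8*L)
D(-109, x(3, 8)) - v(-56, 87 - 93) = (9² + 40*(-109)) - 8*(-56) = (81 - 4360) - 1*(-448) = -4279 + 448 = -3831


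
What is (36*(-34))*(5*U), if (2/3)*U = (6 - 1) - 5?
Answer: 0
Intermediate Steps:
U = 0 (U = 3*((6 - 1) - 5)/2 = 3*(5 - 5)/2 = (3/2)*0 = 0)
(36*(-34))*(5*U) = (36*(-34))*(5*0) = -1224*0 = 0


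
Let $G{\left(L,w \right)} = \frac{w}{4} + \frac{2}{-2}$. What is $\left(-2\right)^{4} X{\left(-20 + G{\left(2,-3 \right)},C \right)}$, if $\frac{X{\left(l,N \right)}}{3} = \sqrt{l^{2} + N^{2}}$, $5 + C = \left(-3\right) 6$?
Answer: $12 \sqrt{16033} \approx 1519.5$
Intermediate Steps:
$G{\left(L,w \right)} = -1 + \frac{w}{4}$ ($G{\left(L,w \right)} = w \frac{1}{4} + 2 \left(- \frac{1}{2}\right) = \frac{w}{4} - 1 = -1 + \frac{w}{4}$)
$C = -23$ ($C = -5 - 18 = -23$)
$X{\left(l,N \right)} = 3 \sqrt{N^{2} + l^{2}}$ ($X{\left(l,N \right)} = 3 \sqrt{l^{2} + N^{2}} = 3 \sqrt{N^{2} + l^{2}}$)
$\left(-2\right)^{4} X{\left(-20 + G{\left(2,-3 \right)},C \right)} = \left(-2\right)^{4} \cdot 3 \sqrt{\left(-23\right)^{2} + \left(-20 + \left(-1 + \frac{1}{4} \left(-3\right)\right)\right)^{2}} = 16 \cdot 3 \sqrt{529 + \left(-20 - \frac{7}{4}\right)^{2}} = 16 \cdot 3 \sqrt{529 + \left(- \frac{87}{4}\right)^{2}} = 16 \cdot 3 \sqrt{529 + \frac{7569}{16}} = 16 \cdot 3 \sqrt{\frac{16033}{16}} = 16 \cdot 3 \frac{\sqrt{16033}}{4} = 16 \frac{3 \sqrt{16033}}{4} = 12 \sqrt{16033}$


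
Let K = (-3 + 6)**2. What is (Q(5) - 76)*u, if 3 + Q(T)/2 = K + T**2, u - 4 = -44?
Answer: 560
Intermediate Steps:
u = -40 (u = 4 - 44 = -40)
K = 9 (K = 3**2 = 9)
Q(T) = 12 + 2*T**2 (Q(T) = -6 + 2*(9 + T**2) = -6 + (18 + 2*T**2) = 12 + 2*T**2)
(Q(5) - 76)*u = ((12 + 2*5**2) - 76)*(-40) = ((12 + 2*25) - 76)*(-40) = ((12 + 50) - 76)*(-40) = (62 - 76)*(-40) = -14*(-40) = 560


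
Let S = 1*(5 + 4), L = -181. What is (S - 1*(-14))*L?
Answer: -4163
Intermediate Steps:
S = 9 (S = 1*9 = 9)
(S - 1*(-14))*L = (9 - 1*(-14))*(-181) = (9 + 14)*(-181) = 23*(-181) = -4163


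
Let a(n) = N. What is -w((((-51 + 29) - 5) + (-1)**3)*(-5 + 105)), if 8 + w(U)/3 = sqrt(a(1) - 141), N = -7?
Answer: 24 - 6*I*sqrt(37) ≈ 24.0 - 36.497*I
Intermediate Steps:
a(n) = -7
w(U) = -24 + 6*I*sqrt(37) (w(U) = -24 + 3*sqrt(-7 - 141) = -24 + 3*sqrt(-148) = -24 + 3*(2*I*sqrt(37)) = -24 + 6*I*sqrt(37))
-w((((-51 + 29) - 5) + (-1)**3)*(-5 + 105)) = -(-24 + 6*I*sqrt(37)) = 24 - 6*I*sqrt(37)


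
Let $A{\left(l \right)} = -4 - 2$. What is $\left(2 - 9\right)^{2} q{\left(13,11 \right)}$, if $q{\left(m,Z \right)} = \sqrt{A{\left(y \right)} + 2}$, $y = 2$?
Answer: $98 i \approx 98.0 i$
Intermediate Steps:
$A{\left(l \right)} = -6$
$q{\left(m,Z \right)} = 2 i$ ($q{\left(m,Z \right)} = \sqrt{-6 + 2} = \sqrt{-4} = 2 i$)
$\left(2 - 9\right)^{2} q{\left(13,11 \right)} = \left(2 - 9\right)^{2} \cdot 2 i = \left(-7\right)^{2} \cdot 2 i = 49 \cdot 2 i = 98 i$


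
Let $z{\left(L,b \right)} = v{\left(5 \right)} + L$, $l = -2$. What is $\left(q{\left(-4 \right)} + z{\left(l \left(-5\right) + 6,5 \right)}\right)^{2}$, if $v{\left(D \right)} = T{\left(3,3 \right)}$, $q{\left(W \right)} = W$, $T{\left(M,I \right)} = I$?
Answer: $225$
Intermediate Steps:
$v{\left(D \right)} = 3$
$z{\left(L,b \right)} = 3 + L$
$\left(q{\left(-4 \right)} + z{\left(l \left(-5\right) + 6,5 \right)}\right)^{2} = \left(-4 + \left(3 + \left(\left(-2\right) \left(-5\right) + 6\right)\right)\right)^{2} = \left(-4 + \left(3 + \left(10 + 6\right)\right)\right)^{2} = \left(-4 + \left(3 + 16\right)\right)^{2} = \left(-4 + 19\right)^{2} = 15^{2} = 225$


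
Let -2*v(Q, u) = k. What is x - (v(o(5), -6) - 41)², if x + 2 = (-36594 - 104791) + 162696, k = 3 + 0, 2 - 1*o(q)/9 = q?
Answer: 78011/4 ≈ 19503.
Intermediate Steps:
o(q) = 18 - 9*q
k = 3
v(Q, u) = -3/2 (v(Q, u) = -½*3 = -3/2)
x = 21309 (x = -2 + ((-36594 - 104791) + 162696) = -2 + (-141385 + 162696) = -2 + 21311 = 21309)
x - (v(o(5), -6) - 41)² = 21309 - (-3/2 - 41)² = 21309 - (-85/2)² = 21309 - 1*7225/4 = 21309 - 7225/4 = 78011/4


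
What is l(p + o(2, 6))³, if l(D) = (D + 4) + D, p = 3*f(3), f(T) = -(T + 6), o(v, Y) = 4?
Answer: -74088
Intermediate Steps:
f(T) = -6 - T (f(T) = -(6 + T) = -6 - T)
p = -27 (p = 3*(-6 - 1*3) = 3*(-6 - 3) = 3*(-9) = -27)
l(D) = 4 + 2*D (l(D) = (4 + D) + D = 4 + 2*D)
l(p + o(2, 6))³ = (4 + 2*(-27 + 4))³ = (4 + 2*(-23))³ = (4 - 46)³ = (-42)³ = -74088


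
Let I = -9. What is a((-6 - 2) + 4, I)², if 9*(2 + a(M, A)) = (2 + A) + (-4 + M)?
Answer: 121/9 ≈ 13.444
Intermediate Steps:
a(M, A) = -20/9 + A/9 + M/9 (a(M, A) = -2 + ((2 + A) + (-4 + M))/9 = -2 + (-2 + A + M)/9 = -2 + (-2/9 + A/9 + M/9) = -20/9 + A/9 + M/9)
a((-6 - 2) + 4, I)² = (-20/9 + (⅑)*(-9) + ((-6 - 2) + 4)/9)² = (-20/9 - 1 + (-8 + 4)/9)² = (-20/9 - 1 + (⅑)*(-4))² = (-20/9 - 1 - 4/9)² = (-11/3)² = 121/9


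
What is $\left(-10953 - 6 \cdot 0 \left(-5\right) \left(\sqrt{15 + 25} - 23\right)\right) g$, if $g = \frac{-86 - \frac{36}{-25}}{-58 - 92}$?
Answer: $- \frac{3859107}{625} \approx -6174.6$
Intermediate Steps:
$g = \frac{1057}{1875}$ ($g = \frac{-86 - - \frac{36}{25}}{-150} = \left(-86 + \frac{36}{25}\right) \left(- \frac{1}{150}\right) = \left(- \frac{2114}{25}\right) \left(- \frac{1}{150}\right) = \frac{1057}{1875} \approx 0.56373$)
$\left(-10953 - 6 \cdot 0 \left(-5\right) \left(\sqrt{15 + 25} - 23\right)\right) g = \left(-10953 - 6 \cdot 0 \left(-5\right) \left(\sqrt{15 + 25} - 23\right)\right) \frac{1057}{1875} = \left(-10953 - 0 \left(-5\right) \left(\sqrt{40} - 23\right)\right) \frac{1057}{1875} = \left(-10953 - 0 \left(2 \sqrt{10} - 23\right)\right) \frac{1057}{1875} = \left(-10953 - 0 \left(-23 + 2 \sqrt{10}\right)\right) \frac{1057}{1875} = \left(-10953 - 0\right) \frac{1057}{1875} = \left(-10953 + 0\right) \frac{1057}{1875} = \left(-10953\right) \frac{1057}{1875} = - \frac{3859107}{625}$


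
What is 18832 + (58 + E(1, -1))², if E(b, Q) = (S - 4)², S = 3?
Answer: 22313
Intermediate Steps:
E(b, Q) = 1 (E(b, Q) = (3 - 4)² = (-1)² = 1)
18832 + (58 + E(1, -1))² = 18832 + (58 + 1)² = 18832 + 59² = 18832 + 3481 = 22313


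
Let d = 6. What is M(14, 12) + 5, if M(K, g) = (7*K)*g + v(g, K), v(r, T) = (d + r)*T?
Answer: 1433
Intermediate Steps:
v(r, T) = T*(6 + r) (v(r, T) = (6 + r)*T = T*(6 + r))
M(K, g) = K*(6 + g) + 7*K*g (M(K, g) = (7*K)*g + K*(6 + g) = 7*K*g + K*(6 + g) = K*(6 + g) + 7*K*g)
M(14, 12) + 5 = 2*14*(3 + 4*12) + 5 = 2*14*(3 + 48) + 5 = 2*14*51 + 5 = 1428 + 5 = 1433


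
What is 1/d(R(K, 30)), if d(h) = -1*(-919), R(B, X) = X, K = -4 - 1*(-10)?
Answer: 1/919 ≈ 0.0010881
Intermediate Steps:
K = 6 (K = -4 + 10 = 6)
d(h) = 919
1/d(R(K, 30)) = 1/919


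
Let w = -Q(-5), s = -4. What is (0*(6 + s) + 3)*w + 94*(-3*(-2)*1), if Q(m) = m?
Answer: 579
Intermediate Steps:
w = 5 (w = -1*(-5) = 5)
(0*(6 + s) + 3)*w + 94*(-3*(-2)*1) = (0*(6 - 4) + 3)*5 + 94*(-3*(-2)*1) = (0*2 + 3)*5 + 94*(6*1) = (0 + 3)*5 + 94*6 = 3*5 + 564 = 15 + 564 = 579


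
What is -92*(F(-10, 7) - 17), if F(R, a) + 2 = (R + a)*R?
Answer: -1012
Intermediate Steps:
F(R, a) = -2 + R*(R + a) (F(R, a) = -2 + (R + a)*R = -2 + R*(R + a))
-92*(F(-10, 7) - 17) = -92*((-2 + (-10)**2 - 10*7) - 17) = -92*((-2 + 100 - 70) - 17) = -92*(28 - 17) = -92*11 = -1012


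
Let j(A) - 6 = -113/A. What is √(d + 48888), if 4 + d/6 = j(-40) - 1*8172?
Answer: I*√11505/10 ≈ 10.726*I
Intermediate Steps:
j(A) = 6 - 113/A
d = -980061/20 (d = -24 + 6*((6 - 113/(-40)) - 1*8172) = -24 + 6*((6 - 113*(-1/40)) - 8172) = -24 + 6*((6 + 113/40) - 8172) = -24 + 6*(353/40 - 8172) = -24 + 6*(-326527/40) = -24 - 979581/20 = -980061/20 ≈ -49003.)
√(d + 48888) = √(-980061/20 + 48888) = √(-2301/20) = I*√11505/10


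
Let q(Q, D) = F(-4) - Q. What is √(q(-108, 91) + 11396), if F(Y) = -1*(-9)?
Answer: √11513 ≈ 107.30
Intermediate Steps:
F(Y) = 9
q(Q, D) = 9 - Q
√(q(-108, 91) + 11396) = √((9 - 1*(-108)) + 11396) = √((9 + 108) + 11396) = √(117 + 11396) = √11513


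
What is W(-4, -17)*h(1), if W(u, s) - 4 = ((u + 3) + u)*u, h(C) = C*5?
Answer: 120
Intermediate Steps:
h(C) = 5*C
W(u, s) = 4 + u*(3 + 2*u) (W(u, s) = 4 + ((u + 3) + u)*u = 4 + ((3 + u) + u)*u = 4 + (3 + 2*u)*u = 4 + u*(3 + 2*u))
W(-4, -17)*h(1) = (4 + 2*(-4)**2 + 3*(-4))*(5*1) = (4 + 2*16 - 12)*5 = (4 + 32 - 12)*5 = 24*5 = 120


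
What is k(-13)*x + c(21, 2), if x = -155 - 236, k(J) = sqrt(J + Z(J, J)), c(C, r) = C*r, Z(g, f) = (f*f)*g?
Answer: 42 - 391*I*sqrt(2210) ≈ 42.0 - 18381.0*I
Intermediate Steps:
Z(g, f) = g*f**2 (Z(g, f) = f**2*g = g*f**2)
k(J) = sqrt(J + J**3) (k(J) = sqrt(J + J*J**2) = sqrt(J + J**3))
x = -391
k(-13)*x + c(21, 2) = sqrt(-13 + (-13)**3)*(-391) + 21*2 = sqrt(-13 - 2197)*(-391) + 42 = sqrt(-2210)*(-391) + 42 = (I*sqrt(2210))*(-391) + 42 = -391*I*sqrt(2210) + 42 = 42 - 391*I*sqrt(2210)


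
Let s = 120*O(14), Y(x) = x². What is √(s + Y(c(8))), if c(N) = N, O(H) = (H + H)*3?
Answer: 4*√634 ≈ 100.72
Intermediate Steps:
O(H) = 6*H (O(H) = (2*H)*3 = 6*H)
s = 10080 (s = 120*(6*14) = 120*84 = 10080)
√(s + Y(c(8))) = √(10080 + 8²) = √(10080 + 64) = √10144 = 4*√634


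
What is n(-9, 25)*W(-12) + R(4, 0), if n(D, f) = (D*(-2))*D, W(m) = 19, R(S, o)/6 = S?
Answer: -3054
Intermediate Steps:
R(S, o) = 6*S
n(D, f) = -2*D**2 (n(D, f) = (-2*D)*D = -2*D**2)
n(-9, 25)*W(-12) + R(4, 0) = -2*(-9)**2*19 + 6*4 = -2*81*19 + 24 = -162*19 + 24 = -3078 + 24 = -3054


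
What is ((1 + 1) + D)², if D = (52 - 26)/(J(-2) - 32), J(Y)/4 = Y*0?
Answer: 361/256 ≈ 1.4102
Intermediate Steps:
J(Y) = 0 (J(Y) = 4*(Y*0) = 4*0 = 0)
D = -13/16 (D = (52 - 26)/(0 - 32) = 26/(-32) = 26*(-1/32) = -13/16 ≈ -0.81250)
((1 + 1) + D)² = ((1 + 1) - 13/16)² = (2 - 13/16)² = (19/16)² = 361/256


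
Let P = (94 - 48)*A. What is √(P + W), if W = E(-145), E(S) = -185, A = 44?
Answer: √1839 ≈ 42.884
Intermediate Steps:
W = -185
P = 2024 (P = (94 - 48)*44 = 46*44 = 2024)
√(P + W) = √(2024 - 185) = √1839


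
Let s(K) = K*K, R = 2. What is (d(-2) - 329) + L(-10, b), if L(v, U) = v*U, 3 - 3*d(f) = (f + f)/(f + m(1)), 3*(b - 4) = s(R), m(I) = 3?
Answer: -380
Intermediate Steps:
s(K) = K²
b = 16/3 (b = 4 + (⅓)*2² = 4 + (⅓)*4 = 4 + 4/3 = 16/3 ≈ 5.3333)
d(f) = 1 - 2*f/(3*(3 + f)) (d(f) = 1 - (f + f)/(3*(f + 3)) = 1 - 2*f/(3*(3 + f)))
L(v, U) = U*v
(d(-2) - 329) + L(-10, b) = ((9 - 2)/(3*(3 - 2)) - 329) + (16/3)*(-10) = ((⅓)*7/1 - 329) - 160/3 = ((⅓)*1*7 - 329) - 160/3 = (7/3 - 329) - 160/3 = -980/3 - 160/3 = -380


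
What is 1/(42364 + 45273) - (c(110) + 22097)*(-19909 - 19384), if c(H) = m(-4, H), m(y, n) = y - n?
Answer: 75698914251104/87637 ≈ 8.6378e+8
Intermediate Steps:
c(H) = -4 - H
1/(42364 + 45273) - (c(110) + 22097)*(-19909 - 19384) = 1/(42364 + 45273) - ((-4 - 1*110) + 22097)*(-19909 - 19384) = 1/87637 - ((-4 - 110) + 22097)*(-39293) = 1/87637 - (-114 + 22097)*(-39293) = 1/87637 - 21983*(-39293) = 1/87637 - 1*(-863778019) = 1/87637 + 863778019 = 75698914251104/87637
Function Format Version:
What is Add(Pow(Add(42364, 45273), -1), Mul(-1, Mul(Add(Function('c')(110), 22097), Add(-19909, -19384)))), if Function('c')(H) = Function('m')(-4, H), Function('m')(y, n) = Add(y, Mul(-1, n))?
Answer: Rational(75698914251104, 87637) ≈ 8.6378e+8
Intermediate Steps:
Function('c')(H) = Add(-4, Mul(-1, H))
Add(Pow(Add(42364, 45273), -1), Mul(-1, Mul(Add(Function('c')(110), 22097), Add(-19909, -19384)))) = Add(Pow(Add(42364, 45273), -1), Mul(-1, Mul(Add(Add(-4, Mul(-1, 110)), 22097), Add(-19909, -19384)))) = Add(Pow(87637, -1), Mul(-1, Mul(Add(Add(-4, -110), 22097), -39293))) = Add(Rational(1, 87637), Mul(-1, Mul(Add(-114, 22097), -39293))) = Add(Rational(1, 87637), Mul(-1, Mul(21983, -39293))) = Add(Rational(1, 87637), Mul(-1, -863778019)) = Add(Rational(1, 87637), 863778019) = Rational(75698914251104, 87637)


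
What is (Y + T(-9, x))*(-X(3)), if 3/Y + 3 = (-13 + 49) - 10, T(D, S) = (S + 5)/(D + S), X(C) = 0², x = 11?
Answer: 0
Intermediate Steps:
X(C) = 0
T(D, S) = (5 + S)/(D + S)
Y = 3/23 (Y = 3/(-3 + ((-13 + 49) - 10)) = 3/(-3 + (36 - 10)) = 3/(-3 + 26) = 3/23 ≈ 0.13043)
(Y + T(-9, x))*(-X(3)) = (3/23 + (5 + 11)/(-9 + 11))*(-1*0) = (3/23 + 16/2)*0 = (3/23 + (½)*16)*0 = (3/23 + 8)*0 = (187/23)*0 = 0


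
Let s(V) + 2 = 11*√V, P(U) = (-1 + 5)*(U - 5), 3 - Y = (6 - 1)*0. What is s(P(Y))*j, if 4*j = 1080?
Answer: -540 + 5940*I*√2 ≈ -540.0 + 8400.4*I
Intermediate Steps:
j = 270 (j = (¼)*1080 = 270)
Y = 3 (Y = 3 - (6 - 1)*0 = 3 - 5*0 = 3 - 1*0 = 3 + 0 = 3)
P(U) = -20 + 4*U (P(U) = 4*(-5 + U) = -20 + 4*U)
s(V) = -2 + 11*√V
s(P(Y))*j = (-2 + 11*√(-20 + 4*3))*270 = (-2 + 11*√(-20 + 12))*270 = (-2 + 11*√(-8))*270 = (-2 + 11*(2*I*√2))*270 = (-2 + 22*I*√2)*270 = -540 + 5940*I*√2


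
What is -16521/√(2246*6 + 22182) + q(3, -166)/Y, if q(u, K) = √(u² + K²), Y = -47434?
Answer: -5507*√3962/3962 - √27565/47434 ≈ -87.493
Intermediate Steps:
q(u, K) = √(K² + u²)
-16521/√(2246*6 + 22182) + q(3, -166)/Y = -16521/√(2246*6 + 22182) + √((-166)² + 3²)/(-47434) = -16521/√(13476 + 22182) + √(27556 + 9)*(-1/47434) = -16521*√3962/11886 + √27565*(-1/47434) = -16521*√3962/11886 - √27565/47434 = -5507*√3962/3962 - √27565/47434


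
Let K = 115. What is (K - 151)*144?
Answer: -5184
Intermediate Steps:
(K - 151)*144 = (115 - 151)*144 = -36*144 = -5184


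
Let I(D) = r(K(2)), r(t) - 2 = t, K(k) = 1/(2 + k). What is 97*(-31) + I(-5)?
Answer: -12019/4 ≈ -3004.8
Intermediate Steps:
r(t) = 2 + t
I(D) = 9/4 (I(D) = 2 + 1/(2 + 2) = 2 + 1/4 = 2 + ¼ = 9/4)
97*(-31) + I(-5) = 97*(-31) + 9/4 = -3007 + 9/4 = -12019/4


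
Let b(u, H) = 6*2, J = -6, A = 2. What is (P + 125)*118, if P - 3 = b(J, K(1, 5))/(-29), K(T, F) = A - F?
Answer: 436600/29 ≈ 15055.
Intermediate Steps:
K(T, F) = 2 - F
b(u, H) = 12
P = 75/29 (P = 3 + 12/(-29) = 3 + 12*(-1/29) = 3 - 12/29 = 75/29 ≈ 2.5862)
(P + 125)*118 = (75/29 + 125)*118 = (3700/29)*118 = 436600/29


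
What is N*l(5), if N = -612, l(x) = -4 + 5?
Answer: -612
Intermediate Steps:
l(x) = 1
N*l(5) = -612*1 = -612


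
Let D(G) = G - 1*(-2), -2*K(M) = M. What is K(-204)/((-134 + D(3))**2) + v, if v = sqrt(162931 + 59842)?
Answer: 34/5547 + sqrt(222773) ≈ 471.99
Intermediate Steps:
K(M) = -M/2
D(G) = 2 + G (D(G) = G + 2 = 2 + G)
v = sqrt(222773) ≈ 471.99
K(-204)/((-134 + D(3))**2) + v = (-1/2*(-204))/((-134 + (2 + 3))**2) + sqrt(222773) = 102/((-134 + 5)**2) + sqrt(222773) = 102/((-129)**2) + sqrt(222773) = 102/16641 + sqrt(222773) = 102*(1/16641) + sqrt(222773) = 34/5547 + sqrt(222773)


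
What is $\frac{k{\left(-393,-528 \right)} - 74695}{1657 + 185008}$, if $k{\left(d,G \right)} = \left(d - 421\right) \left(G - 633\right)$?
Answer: $\frac{870359}{186665} \approx 4.6627$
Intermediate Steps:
$k{\left(d,G \right)} = \left(-633 + G\right) \left(-421 + d\right)$ ($k{\left(d,G \right)} = \left(-421 + d\right) \left(-633 + G\right) = \left(-633 + G\right) \left(-421 + d\right)$)
$\frac{k{\left(-393,-528 \right)} - 74695}{1657 + 185008} = \frac{\left(266493 - -248769 - -222288 - -207504\right) - 74695}{1657 + 185008} = \frac{\left(266493 + 248769 + 222288 + 207504\right) - 74695}{186665} = \left(945054 - 74695\right) \frac{1}{186665} = 870359 \cdot \frac{1}{186665} = \frac{870359}{186665}$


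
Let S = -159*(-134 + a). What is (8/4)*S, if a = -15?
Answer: 47382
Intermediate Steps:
S = 23691 (S = -159*(-134 - 15) = -159*(-149) = 23691)
(8/4)*S = (8/4)*23691 = (8*(1/4))*23691 = 2*23691 = 47382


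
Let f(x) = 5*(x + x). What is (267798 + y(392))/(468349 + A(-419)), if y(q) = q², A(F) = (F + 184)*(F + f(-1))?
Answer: 210731/284582 ≈ 0.74049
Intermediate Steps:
f(x) = 10*x (f(x) = 5*(2*x) = 10*x)
A(F) = (-10 + F)*(184 + F) (A(F) = (F + 184)*(F + 10*(-1)) = (184 + F)*(F - 10) = (184 + F)*(-10 + F) = (-10 + F)*(184 + F))
(267798 + y(392))/(468349 + A(-419)) = (267798 + 392²)/(468349 + (-1840 + (-419)² + 174*(-419))) = (267798 + 153664)/(468349 + (-1840 + 175561 - 72906)) = 421462/(468349 + 100815) = 421462/569164 = 421462*(1/569164) = 210731/284582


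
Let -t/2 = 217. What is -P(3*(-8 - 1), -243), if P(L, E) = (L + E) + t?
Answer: 704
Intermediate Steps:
t = -434 (t = -2*217 = -434)
P(L, E) = -434 + E + L (P(L, E) = (L + E) - 434 = (E + L) - 434 = -434 + E + L)
-P(3*(-8 - 1), -243) = -(-434 - 243 + 3*(-8 - 1)) = -(-434 - 243 + 3*(-9)) = -(-434 - 243 - 27) = -1*(-704) = 704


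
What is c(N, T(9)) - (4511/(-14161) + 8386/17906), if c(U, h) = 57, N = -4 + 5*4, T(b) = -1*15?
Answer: 1029666513/18111919 ≈ 56.850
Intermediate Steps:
T(b) = -15
N = 16 (N = -4 + 20 = 16)
c(N, T(9)) - (4511/(-14161) + 8386/17906) = 57 - (4511/(-14161) + 8386/17906) = 57 - (4511*(-1/14161) + 8386*(1/17906)) = 57 - (-4511/14161 + 599/1279) = 57 - 1*2712870/18111919 = 57 - 2712870/18111919 = 1029666513/18111919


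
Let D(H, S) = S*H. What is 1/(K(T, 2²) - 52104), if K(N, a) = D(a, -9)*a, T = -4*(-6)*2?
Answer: -1/52248 ≈ -1.9139e-5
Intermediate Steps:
D(H, S) = H*S
T = 48 (T = 24*2 = 48)
K(N, a) = -9*a² (K(N, a) = (a*(-9))*a = (-9*a)*a = -9*a²)
1/(K(T, 2²) - 52104) = 1/(-9*(2²)² - 52104) = 1/(-9*4² - 52104) = 1/(-9*16 - 52104) = 1/(-144 - 52104) = 1/(-52248) = -1/52248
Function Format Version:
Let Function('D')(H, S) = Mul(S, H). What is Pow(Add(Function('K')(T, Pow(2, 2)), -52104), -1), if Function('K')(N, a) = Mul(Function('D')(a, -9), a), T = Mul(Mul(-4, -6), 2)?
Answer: Rational(-1, 52248) ≈ -1.9139e-5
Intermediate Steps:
Function('D')(H, S) = Mul(H, S)
T = 48 (T = Mul(24, 2) = 48)
Function('K')(N, a) = Mul(-9, Pow(a, 2)) (Function('K')(N, a) = Mul(Mul(a, -9), a) = Mul(Mul(-9, a), a) = Mul(-9, Pow(a, 2)))
Pow(Add(Function('K')(T, Pow(2, 2)), -52104), -1) = Pow(Add(Mul(-9, Pow(Pow(2, 2), 2)), -52104), -1) = Pow(Add(Mul(-9, Pow(4, 2)), -52104), -1) = Pow(Add(Mul(-9, 16), -52104), -1) = Pow(Add(-144, -52104), -1) = Pow(-52248, -1) = Rational(-1, 52248)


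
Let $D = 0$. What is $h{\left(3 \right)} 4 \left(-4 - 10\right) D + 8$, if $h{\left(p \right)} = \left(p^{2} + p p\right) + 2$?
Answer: $8$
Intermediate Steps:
$h{\left(p \right)} = 2 + 2 p^{2}$ ($h{\left(p \right)} = \left(p^{2} + p^{2}\right) + 2 = 2 p^{2} + 2 = 2 + 2 p^{2}$)
$h{\left(3 \right)} 4 \left(-4 - 10\right) D + 8 = \left(2 + 2 \cdot 3^{2}\right) 4 \left(-4 - 10\right) 0 + 8 = \left(2 + 2 \cdot 9\right) 4 \left(-4 - 10\right) 0 + 8 = \left(2 + 18\right) 4 \left(-14\right) 0 + 8 = 20 \left(\left(-56\right) 0\right) + 8 = 20 \cdot 0 + 8 = 0 + 8 = 8$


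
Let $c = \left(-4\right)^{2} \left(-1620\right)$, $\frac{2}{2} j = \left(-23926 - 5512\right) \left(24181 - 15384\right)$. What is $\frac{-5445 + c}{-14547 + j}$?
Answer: $\frac{31365}{258980633} \approx 0.00012111$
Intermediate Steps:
$j = -258966086$ ($j = \left(-23926 - 5512\right) \left(24181 - 15384\right) = \left(-29438\right) 8797 = -258966086$)
$c = -25920$ ($c = 16 \left(-1620\right) = -25920$)
$\frac{-5445 + c}{-14547 + j} = \frac{-5445 - 25920}{-14547 - 258966086} = - \frac{31365}{-258980633} = \left(-31365\right) \left(- \frac{1}{258980633}\right) = \frac{31365}{258980633}$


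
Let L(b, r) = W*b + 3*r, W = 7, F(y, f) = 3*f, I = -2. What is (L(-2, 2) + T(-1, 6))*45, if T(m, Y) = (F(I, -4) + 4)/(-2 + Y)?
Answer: -450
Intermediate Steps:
L(b, r) = 3*r + 7*b (L(b, r) = 7*b + 3*r = 3*r + 7*b)
T(m, Y) = -8/(-2 + Y) (T(m, Y) = (3*(-4) + 4)/(-2 + Y) = (-12 + 4)/(-2 + Y) = -8/(-2 + Y))
(L(-2, 2) + T(-1, 6))*45 = ((3*2 + 7*(-2)) - 8/(-2 + 6))*45 = ((6 - 14) - 8/4)*45 = (-8 - 8*¼)*45 = (-8 - 2)*45 = -10*45 = -450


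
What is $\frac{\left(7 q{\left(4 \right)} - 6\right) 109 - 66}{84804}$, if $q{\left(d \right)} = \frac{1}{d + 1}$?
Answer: $- \frac{2837}{424020} \approx -0.0066907$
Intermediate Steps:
$q{\left(d \right)} = \frac{1}{1 + d}$
$\frac{\left(7 q{\left(4 \right)} - 6\right) 109 - 66}{84804} = \frac{\left(\frac{7}{1 + 4} - 6\right) 109 - 66}{84804} = \left(\left(\frac{7}{5} - 6\right) 109 - 66\right) \frac{1}{84804} = \left(\left(- \frac{23}{5}\right) 109 - 66\right) \frac{1}{84804} = \left(- \frac{2507}{5} - 66\right) \frac{1}{84804} = \left(- \frac{2837}{5}\right) \frac{1}{84804} = - \frac{2837}{424020}$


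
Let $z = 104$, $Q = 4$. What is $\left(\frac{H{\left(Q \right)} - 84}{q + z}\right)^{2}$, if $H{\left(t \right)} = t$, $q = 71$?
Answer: $\frac{256}{1225} \approx 0.20898$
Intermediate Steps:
$\left(\frac{H{\left(Q \right)} - 84}{q + z}\right)^{2} = \left(\frac{4 - 84}{71 + 104}\right)^{2} = \left(- \frac{80}{175}\right)^{2} = \left(\left(-80\right) \frac{1}{175}\right)^{2} = \left(- \frac{16}{35}\right)^{2} = \frac{256}{1225}$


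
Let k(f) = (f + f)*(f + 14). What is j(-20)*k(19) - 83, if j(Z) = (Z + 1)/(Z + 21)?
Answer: -23909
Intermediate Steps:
j(Z) = (1 + Z)/(21 + Z)
k(f) = 2*f*(14 + f) (k(f) = (2*f)*(14 + f) = 2*f*(14 + f))
j(-20)*k(19) - 83 = ((1 - 20)/(21 - 20))*(2*19*(14 + 19)) - 83 = (-19/1)*(2*19*33) - 83 = (1*(-19))*1254 - 83 = -19*1254 - 83 = -23826 - 83 = -23909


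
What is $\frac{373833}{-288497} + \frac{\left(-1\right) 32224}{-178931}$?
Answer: $- \frac{57593785195}{51621056707} \approx -1.1157$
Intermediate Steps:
$\frac{373833}{-288497} + \frac{\left(-1\right) 32224}{-178931} = 373833 \left(- \frac{1}{288497}\right) - - \frac{32224}{178931} = - \frac{373833}{288497} + \frac{32224}{178931} = - \frac{57593785195}{51621056707}$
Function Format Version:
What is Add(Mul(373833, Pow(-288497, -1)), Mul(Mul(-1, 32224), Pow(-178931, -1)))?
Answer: Rational(-57593785195, 51621056707) ≈ -1.1157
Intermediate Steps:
Add(Mul(373833, Pow(-288497, -1)), Mul(Mul(-1, 32224), Pow(-178931, -1))) = Add(Mul(373833, Rational(-1, 288497)), Mul(-32224, Rational(-1, 178931))) = Add(Rational(-373833, 288497), Rational(32224, 178931)) = Rational(-57593785195, 51621056707)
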